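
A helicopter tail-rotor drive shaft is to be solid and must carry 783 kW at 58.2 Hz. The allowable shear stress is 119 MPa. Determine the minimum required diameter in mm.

ω = 2π·58.2 = 365.7 rad/s, so T = P/ω = 783×10³ / 365.7 = 2141 N·m.
For a solid shaft τ_max = 16T/(πd³), so d = (16T/(π τ_allow))^(1/3) = (16·2141/(π·1.19×10^8))^(1/3) = 0.04508 m.

45.1 mm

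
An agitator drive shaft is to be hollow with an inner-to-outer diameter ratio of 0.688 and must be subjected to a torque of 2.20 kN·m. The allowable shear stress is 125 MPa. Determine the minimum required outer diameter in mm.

For a hollow shaft with d_i/d_o = 0.688: τ_max = 16T/(π d_o³ (1−k⁴)), so d_o = [16T/(π τ_allow (1−k⁴))]^(1/3) = [16·2200/(π·1.25×10^8·0.7759)]^(1/3) = 0.04870 m.

48.7 mm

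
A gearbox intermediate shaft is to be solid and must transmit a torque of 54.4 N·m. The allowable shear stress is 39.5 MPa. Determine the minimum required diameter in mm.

19.1 mm

For a solid shaft τ_max = 16T/(πd³), so d = (16T/(π τ_allow))^(1/3) = (16·54.40/(π·3.95×10^7))^(1/3) = 0.01914 m.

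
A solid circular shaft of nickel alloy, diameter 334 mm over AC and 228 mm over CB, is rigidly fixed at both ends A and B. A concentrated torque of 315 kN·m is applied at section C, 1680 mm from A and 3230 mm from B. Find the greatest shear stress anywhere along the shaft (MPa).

Compatibility: T_A·a/J_AC = T_B·b/J_CB with T_A + T_B = T₀.
J_AC = 1.22×10^-3 m⁴, J_CB = 2.65×10^-4 m⁴, so T_A = T₀·(J_AC/a)/((J_AC/a)+(J_CB/b)) = 283000 N·m, T_B = 31970 N·m.
τ in each portion: τ_AC = 3.87×10^7 Pa, τ_CB = 1.37×10^7 Pa; maximum is in AC.
τ_max = T_AC·r/J = 283000·0.167/1.22×10^-3 = 3.869×10^7 Pa.

38.7 MPa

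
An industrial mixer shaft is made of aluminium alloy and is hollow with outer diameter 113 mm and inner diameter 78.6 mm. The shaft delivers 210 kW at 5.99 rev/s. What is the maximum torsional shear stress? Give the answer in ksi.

ω = 2π·5.99 = 37.64 rad/s, so T = P/ω = 210×10³ / 37.64 = 5580 N·m.
J = π(d_o⁴ − d_i⁴)/32 = π(0.113⁴ − 0.0786⁴)/32 = 1.226×10^-5 m⁴.
τ_max = T·r/J = 5580 × 0.0565 / 1.226×10^-5 = 2.571×10^7 Pa.

3.73 ksi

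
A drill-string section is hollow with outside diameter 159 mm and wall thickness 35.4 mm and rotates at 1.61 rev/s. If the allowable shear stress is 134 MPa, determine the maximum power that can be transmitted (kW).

J = π(d_o⁴ − d_i⁴)/32 = π(0.159⁴ − 0.0882⁴)/32 = 5.681×10^-5 m⁴.
T_max = τ_allow·J/r = 1.34×10^8 × 5.681×10^-5 / 0.0795 = 95750 N·m.
ω = 2π·1.61 = 10.12 rad/s, so P_max = T_max·ω = 9.686×10^5 W.

969 kW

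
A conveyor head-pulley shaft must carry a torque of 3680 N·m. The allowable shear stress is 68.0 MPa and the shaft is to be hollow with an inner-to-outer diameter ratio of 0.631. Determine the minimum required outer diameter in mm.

For a hollow shaft with d_i/d_o = 0.631: τ_max = 16T/(π d_o³ (1−k⁴)), so d_o = [16T/(π τ_allow (1−k⁴))]^(1/3) = [16·3680/(π·6.80×10^7·0.8415)]^(1/3) = 0.06893 m.

68.9 mm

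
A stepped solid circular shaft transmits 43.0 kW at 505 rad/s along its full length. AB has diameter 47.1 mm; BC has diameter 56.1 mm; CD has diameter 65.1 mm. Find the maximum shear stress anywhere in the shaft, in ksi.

ω = 505 rad/s, so T = P/ω = 43.0×10³ / 505.0 = 85.15 N·m.
Under the same torque, τ_max = 16T/(πd³) is largest where d is smallest — segment AB (d = 47.1 mm).
τ_max = 16·85.15/(π·(0.0471)³) = 4.150×10^6 Pa.

0.602 ksi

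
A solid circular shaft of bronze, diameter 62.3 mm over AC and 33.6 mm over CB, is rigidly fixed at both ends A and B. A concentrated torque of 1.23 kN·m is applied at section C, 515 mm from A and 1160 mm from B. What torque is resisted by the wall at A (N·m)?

1190 N·m

Compatibility: T_A·a/J_AC = T_B·b/J_CB with T_A + T_B = T₀.
J_AC = 1.48×10^-6 m⁴, J_CB = 1.25×10^-7 m⁴, so T_A = T₀·(J_AC/a)/((J_AC/a)+(J_CB/b)) = 1185 N·m, T_B = 44.53 N·m.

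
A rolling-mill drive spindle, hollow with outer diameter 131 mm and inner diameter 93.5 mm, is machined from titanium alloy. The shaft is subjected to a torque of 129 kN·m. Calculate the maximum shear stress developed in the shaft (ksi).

57.2 ksi

J = π(d_o⁴ − d_i⁴)/32 = π(0.131⁴ − 0.0935⁴)/32 = 2.141×10^-5 m⁴.
τ_max = T·r/J = 129000 × 0.0655 / 2.141×10^-5 = 3.947×10^8 Pa.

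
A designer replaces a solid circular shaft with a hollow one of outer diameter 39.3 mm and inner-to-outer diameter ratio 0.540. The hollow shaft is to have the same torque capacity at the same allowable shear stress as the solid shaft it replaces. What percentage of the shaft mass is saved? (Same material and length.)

24.8 %

Equal τ_max and T ⇒ the solid shaft needs d_s³ = d_o³(1−k⁴), so d_s = 39.3·(1−0.540⁴)^(1/3) = 38.15 mm.
Area ratio A_h/A_s = d_o²(1−k²)/d_s² = (1−k²)/(1−k⁴)^(2/3) = 0.7516.
Mass saving = 1 − 0.7516 = 24.8 %.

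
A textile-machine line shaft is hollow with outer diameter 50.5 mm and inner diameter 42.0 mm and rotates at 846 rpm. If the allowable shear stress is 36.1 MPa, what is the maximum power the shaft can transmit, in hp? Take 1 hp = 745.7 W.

56.6 hp

J = π(d_o⁴ − d_i⁴)/32 = π(0.0505⁴ − 0.0420⁴)/32 = 3.330×10^-7 m⁴.
T_max = τ_allow·J/r = 3.61×10^7 × 3.330×10^-7 / 0.0253 = 476.1 N·m.
ω = 2π·846/60 = 88.59 rad/s, so P_max = T_max·ω = 4.218×10^4 W.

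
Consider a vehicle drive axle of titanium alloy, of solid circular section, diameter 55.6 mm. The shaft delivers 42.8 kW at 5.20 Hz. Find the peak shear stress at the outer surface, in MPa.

38.8 MPa

ω = 2π·5.20 = 32.67 rad/s, so T = P/ω = 42.8×10³ / 32.67 = 1310 N·m.
J = πd⁴/32 = π(0.0556)⁴/32 = 9.382×10^-7 m⁴.
τ_max = T·r/J = 1310 × 0.0278 / 9.382×10^-7 = 3.882×10^7 Pa.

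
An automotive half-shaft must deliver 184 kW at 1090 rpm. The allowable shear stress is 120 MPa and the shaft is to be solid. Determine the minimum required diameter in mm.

40.9 mm

ω = 2π·1090/60 = 114.1 rad/s, so T = P/ω = 184×10³ / 114.1 = 1612 N·m.
For a solid shaft τ_max = 16T/(πd³), so d = (16T/(π τ_allow))^(1/3) = (16·1612/(π·1.20×10^8))^(1/3) = 0.04090 m.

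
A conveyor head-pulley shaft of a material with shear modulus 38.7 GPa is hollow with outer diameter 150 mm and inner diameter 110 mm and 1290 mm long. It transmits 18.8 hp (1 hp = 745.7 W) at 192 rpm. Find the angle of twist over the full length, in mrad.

ω = 2π·192/60 = 20.11 rad/s, so T = P/ω = 18.8×745.7 / 20.11 = 697.3 N·m.
J = π(d_o⁴ − d_i⁴)/32 = π(0.150⁴ − 0.110⁴)/32 = 3.533×10^-5 m⁴.
θ = T·L/(G·J) = 697.3 × 1.29 / (38.7×10⁹ × 3.533×10^-5) = 6.579×10^-4 rad.

0.658 mrad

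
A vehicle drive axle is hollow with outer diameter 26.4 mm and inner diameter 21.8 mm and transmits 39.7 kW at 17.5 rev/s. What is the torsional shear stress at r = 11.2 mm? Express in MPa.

158 MPa

ω = 2π·17.5 = 110.0 rad/s, so T = P/ω = 39.7×10³ / 110.0 = 361.1 N·m.
J = π(d_o⁴ − d_i⁴)/32 = π(0.0264⁴ − 0.0218⁴)/32 = 2.552×10^-8 m⁴.
Shear stress varies linearly with radius: τ = T·r/J = 361.1 × 0.0112 / 2.552×10^-8 = 1.585×10^8 Pa.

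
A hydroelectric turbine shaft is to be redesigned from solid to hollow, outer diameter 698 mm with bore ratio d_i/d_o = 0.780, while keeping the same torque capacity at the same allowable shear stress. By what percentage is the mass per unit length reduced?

46.7 %

Equal τ_max and T ⇒ the solid shaft needs d_s³ = d_o³(1−k⁴), so d_s = 698·(1−0.780⁴)^(1/3) = 598.3 mm.
Area ratio A_h/A_s = d_o²(1−k²)/d_s² = (1−k²)/(1−k⁴)^(2/3) = 0.5329.
Mass saving = 1 − 0.5329 = 46.7 %.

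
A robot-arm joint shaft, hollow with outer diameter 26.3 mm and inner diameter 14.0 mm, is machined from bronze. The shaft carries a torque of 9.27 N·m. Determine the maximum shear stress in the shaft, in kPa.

J = π(d_o⁴ − d_i⁴)/32 = π(0.0263⁴ − 0.0140⁴)/32 = 4.320×10^-8 m⁴.
τ_max = T·r/J = 9.270 × 0.0132 / 4.320×10^-8 = 2.822×10^6 Pa.

2820 kPa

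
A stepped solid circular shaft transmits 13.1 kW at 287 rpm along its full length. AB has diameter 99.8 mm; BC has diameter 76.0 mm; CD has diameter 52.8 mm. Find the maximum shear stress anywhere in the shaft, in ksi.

2.19 ksi

ω = 2π·287/60 = 30.05 rad/s, so T = P/ω = 13.1×10³ / 30.05 = 435.9 N·m.
Under the same torque, τ_max = 16T/(πd³) is largest where d is smallest — segment CD (d = 52.8 mm).
τ_max = 16·435.9/(π·(0.0528)³) = 1.508×10^7 Pa.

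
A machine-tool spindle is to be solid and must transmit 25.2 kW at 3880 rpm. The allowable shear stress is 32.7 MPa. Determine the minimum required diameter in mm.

ω = 2π·3880/60 = 406.3 rad/s, so T = P/ω = 25.2×10³ / 406.3 = 62.02 N·m.
For a solid shaft τ_max = 16T/(πd³), so d = (16T/(π τ_allow))^(1/3) = (16·62.02/(π·3.27×10^7))^(1/3) = 0.02130 m.

21.3 mm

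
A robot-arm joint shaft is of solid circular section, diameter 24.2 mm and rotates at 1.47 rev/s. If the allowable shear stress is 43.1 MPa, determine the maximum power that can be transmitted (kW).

J = πd⁴/32 = π(0.0242)⁴/32 = 3.367×10^-8 m⁴.
T_max = τ_allow·J/r = 4.31×10^7 × 3.367×10^-8 / 0.0121 = 119.9 N·m.
ω = 2π·1.47 = 9.236 rad/s, so P_max = T_max·ω = 1108 W.

1.11 kW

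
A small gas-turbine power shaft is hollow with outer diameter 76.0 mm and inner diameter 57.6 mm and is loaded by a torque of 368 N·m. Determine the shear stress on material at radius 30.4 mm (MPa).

5.10 MPa

J = π(d_o⁴ − d_i⁴)/32 = π(0.0760⁴ − 0.0576⁴)/32 = 2.195×10^-6 m⁴.
Shear stress varies linearly with radius: τ = T·r/J = 368.0 × 0.0304 / 2.195×10^-6 = 5.097×10^6 Pa.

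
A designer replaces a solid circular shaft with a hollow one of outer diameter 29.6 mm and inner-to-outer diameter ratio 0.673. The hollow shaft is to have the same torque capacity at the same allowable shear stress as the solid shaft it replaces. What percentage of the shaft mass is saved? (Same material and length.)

Equal τ_max and T ⇒ the solid shaft needs d_s³ = d_o³(1−k⁴), so d_s = 29.6·(1−0.673⁴)^(1/3) = 27.42 mm.
Area ratio A_h/A_s = d_o²(1−k²)/d_s² = (1−k²)/(1−k⁴)^(2/3) = 0.6376.
Mass saving = 1 − 0.6376 = 36.2 %.

36.2 %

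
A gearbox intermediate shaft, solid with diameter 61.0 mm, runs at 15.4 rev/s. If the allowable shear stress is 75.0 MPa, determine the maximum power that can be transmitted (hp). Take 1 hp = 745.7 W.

434 hp

J = πd⁴/32 = π(0.0610)⁴/32 = 1.359×10^-6 m⁴.
T_max = τ_allow·J/r = 7.50×10^7 × 1.359×10^-6 / 0.0305 = 3343 N·m.
ω = 2π·15.4 = 96.76 rad/s, so P_max = T_max·ω = 3.234×10^5 W.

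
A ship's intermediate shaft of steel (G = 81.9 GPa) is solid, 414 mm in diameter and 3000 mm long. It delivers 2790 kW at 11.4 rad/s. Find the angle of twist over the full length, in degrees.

0.178°

ω = 11.4 rad/s, so T = P/ω = 2790×10³ / 11.40 = 244700 N·m.
J = πd⁴/32 = π(0.414)⁴/32 = 2.884×10^-3 m⁴.
θ = T·L/(G·J) = 244700 × 3.00 / (81.9×10⁹ × 2.884×10^-3) = 3.108×10^-3 rad.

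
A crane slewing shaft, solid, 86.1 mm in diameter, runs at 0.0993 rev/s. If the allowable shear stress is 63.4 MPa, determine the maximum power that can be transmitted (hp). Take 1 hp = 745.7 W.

6.65 hp

J = πd⁴/32 = π(0.0861)⁴/32 = 5.395×10^-6 m⁴.
T_max = τ_allow·J/r = 6.34×10^7 × 5.395×10^-6 / 0.0430 = 7946 N·m.
ω = 2π·0.0993 = 0.6239 rad/s, so P_max = T_max·ω = 4957 W.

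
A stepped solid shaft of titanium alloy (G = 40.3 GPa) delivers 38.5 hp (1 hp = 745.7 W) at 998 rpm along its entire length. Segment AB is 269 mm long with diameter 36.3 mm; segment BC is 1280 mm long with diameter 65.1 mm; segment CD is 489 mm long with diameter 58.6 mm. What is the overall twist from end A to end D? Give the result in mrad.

ω = 2π·998/60 = 104.5 rad/s, so T = P/ω = 38.5×745.7 / 104.5 = 274.7 N·m.
J_AB = π(0.0363)⁴/32 = 1.70×10^-7 m⁴; J_BC = π(0.0651)⁴/32 = 1.76×10^-6 m⁴; J_CD = π(0.0586)⁴/32 = 1.16×10^-6 m⁴.
θ = (T/G)·Σ L_i/J_i = (274.7/40.3×10⁹)·(0.269/1.70×10^-7 + 1.28/1.76×10^-6 + 0.489/1.16×10^-6) = 0.01858 rad.

18.6 mrad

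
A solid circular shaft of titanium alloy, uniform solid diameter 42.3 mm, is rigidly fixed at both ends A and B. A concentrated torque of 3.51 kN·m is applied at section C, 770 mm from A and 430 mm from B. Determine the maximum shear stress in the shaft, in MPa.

With uniform GJ and both ends fixed, compatibility θ_AC = θ_CB gives T_A·a = T_B·b, together with T_A + T_B = T₀.
T_A = T₀·b/(a+b) = 3510·430/1200 = 1258 N·m; T_B = 2252 N·m.
τ in each portion: τ_AC = 8.46×10^7 Pa, τ_CB = 1.52×10^8 Pa; maximum is in CB.
τ_max = T_CB·r/J = 2252·0.0211/3.14×10^-7 = 1.516×10^8 Pa.

152 MPa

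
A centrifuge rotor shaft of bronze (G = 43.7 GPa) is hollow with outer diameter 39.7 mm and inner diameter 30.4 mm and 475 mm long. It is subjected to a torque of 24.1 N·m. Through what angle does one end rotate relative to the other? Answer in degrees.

0.0938°

J = π(d_o⁴ − d_i⁴)/32 = π(0.0397⁴ − 0.0304⁴)/32 = 1.600×10^-7 m⁴.
θ = T·L/(G·J) = 24.10 × 0.475 / (43.7×10⁹ × 1.600×10^-7) = 1.637×10^-3 rad.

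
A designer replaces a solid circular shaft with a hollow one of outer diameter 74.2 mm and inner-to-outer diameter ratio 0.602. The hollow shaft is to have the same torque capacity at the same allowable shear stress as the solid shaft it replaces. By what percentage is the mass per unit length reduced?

Equal τ_max and T ⇒ the solid shaft needs d_s³ = d_o³(1−k⁴), so d_s = 74.2·(1−0.602⁴)^(1/3) = 70.80 mm.
Area ratio A_h/A_s = d_o²(1−k²)/d_s² = (1−k²)/(1−k⁴)^(2/3) = 0.7003.
Mass saving = 1 − 0.7003 = 30.0 %.

30.0 %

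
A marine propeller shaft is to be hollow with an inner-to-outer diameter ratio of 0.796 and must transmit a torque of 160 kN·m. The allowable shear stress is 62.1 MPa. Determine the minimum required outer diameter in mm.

For a hollow shaft with d_i/d_o = 0.796: τ_max = 16T/(π d_o³ (1−k⁴)), so d_o = [16T/(π τ_allow (1−k⁴))]^(1/3) = [16·160000/(π·6.21×10^7·0.5985)]^(1/3) = 0.2799 m.

280 mm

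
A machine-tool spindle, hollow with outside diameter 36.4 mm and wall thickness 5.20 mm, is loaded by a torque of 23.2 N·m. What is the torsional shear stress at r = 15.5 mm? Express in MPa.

J = π(d_o⁴ − d_i⁴)/32 = π(0.0364⁴ − 0.0260⁴)/32 = 1.275×10^-7 m⁴.
Shear stress varies linearly with radius: τ = T·r/J = 23.20 × 0.0155 / 1.275×10^-7 = 2.821×10^6 Pa.

2.82 MPa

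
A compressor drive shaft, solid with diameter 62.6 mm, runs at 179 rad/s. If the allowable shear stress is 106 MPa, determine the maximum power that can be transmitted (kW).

J = πd⁴/32 = π(0.0626)⁴/32 = 1.508×10^-6 m⁴.
T_max = τ_allow·J/r = 1.06×10^8 × 1.508×10^-6 / 0.0313 = 5106 N·m.
ω = 179 rad/s, so P_max = T_max·ω = 9.139×10^5 W.

914 kW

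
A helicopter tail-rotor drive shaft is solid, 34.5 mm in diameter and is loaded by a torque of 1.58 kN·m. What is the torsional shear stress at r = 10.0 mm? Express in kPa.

J = πd⁴/32 = π(0.0345)⁴/32 = 1.391×10^-7 m⁴.
Shear stress varies linearly with radius: τ = T·r/J = 1580 × 0.0100 / 1.391×10^-7 = 1.136×10^8 Pa.

114000 kPa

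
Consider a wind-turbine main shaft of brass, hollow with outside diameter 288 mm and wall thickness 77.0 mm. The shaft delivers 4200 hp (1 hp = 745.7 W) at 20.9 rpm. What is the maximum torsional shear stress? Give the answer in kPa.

320000 kPa

ω = 2π·20.9/60 = 2.189 rad/s, so T = P/ω = 4200×745.7 / 2.189 = 1.431e6 N·m.
J = π(d_o⁴ − d_i⁴)/32 = π(0.288⁴ − 0.134⁴)/32 = 6.438×10^-4 m⁴.
τ_max = T·r/J = 1.431e6 × 0.144 / 6.438×10^-4 = 3.201×10^8 Pa.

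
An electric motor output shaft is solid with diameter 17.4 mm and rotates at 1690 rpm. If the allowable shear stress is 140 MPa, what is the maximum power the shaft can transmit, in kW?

25.6 kW

J = πd⁴/32 = π(0.0174)⁴/32 = 8.999×10^-9 m⁴.
T_max = τ_allow·J/r = 1.40×10^8 × 8.999×10^-9 / 0.00870 = 144.8 N·m.
ω = 2π·1690/60 = 177.0 rad/s, so P_max = T_max·ω = 2.563×10^4 W.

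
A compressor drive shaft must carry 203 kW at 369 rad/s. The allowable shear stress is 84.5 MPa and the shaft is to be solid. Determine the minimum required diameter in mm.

ω = 369 rad/s, so T = P/ω = 203×10³ / 369.0 = 550.1 N·m.
For a solid shaft τ_max = 16T/(πd³), so d = (16T/(π τ_allow))^(1/3) = (16·550.1/(π·8.45×10^7))^(1/3) = 0.03213 m.

32.1 mm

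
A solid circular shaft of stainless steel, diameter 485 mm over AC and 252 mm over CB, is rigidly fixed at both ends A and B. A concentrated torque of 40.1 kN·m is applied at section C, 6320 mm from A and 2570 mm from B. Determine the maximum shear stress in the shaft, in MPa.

1.94 MPa

Compatibility: T_A·a/J_AC = T_B·b/J_CB with T_A + T_B = T₀.
J_AC = 5.43×10^-3 m⁴, J_CB = 3.96×10^-4 m⁴, so T_A = T₀·(J_AC/a)/((J_AC/a)+(J_CB/b)) = 34010 N·m, T_B = 6095 N·m.
τ in each portion: τ_AC = 1.52×10^6 Pa, τ_CB = 1.94×10^6 Pa; maximum is in CB.
τ_max = T_CB·r/J = 6095·0.126/3.96×10^-4 = 1.940×10^6 Pa.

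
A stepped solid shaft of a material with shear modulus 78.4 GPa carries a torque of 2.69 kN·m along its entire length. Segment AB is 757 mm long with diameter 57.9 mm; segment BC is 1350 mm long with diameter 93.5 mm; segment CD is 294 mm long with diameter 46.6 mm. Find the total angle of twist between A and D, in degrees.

J_AB = π(0.0579)⁴/32 = 1.10×10^-6 m⁴; J_BC = π(0.0935)⁴/32 = 7.50×10^-6 m⁴; J_CD = π(0.0466)⁴/32 = 4.63×10^-7 m⁴.
θ = (T/G)·Σ L_i/J_i = (2690/78.4×10⁹)·(0.757/1.10×10^-6 + 1.35/7.50×10^-6 + 0.294/4.63×10^-7) = 0.05150 rad.

2.95°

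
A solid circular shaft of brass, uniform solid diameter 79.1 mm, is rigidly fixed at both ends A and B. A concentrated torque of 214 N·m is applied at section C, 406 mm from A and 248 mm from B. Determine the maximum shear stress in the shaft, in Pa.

With uniform GJ and both ends fixed, compatibility θ_AC = θ_CB gives T_A·a = T_B·b, together with T_A + T_B = T₀.
T_A = T₀·b/(a+b) = 214.0·248/654.0 = 81.15 N·m; T_B = 132.9 N·m.
τ in each portion: τ_AC = 8.35×10^5 Pa, τ_CB = 1.37×10^6 Pa; maximum is in CB.
τ_max = T_CB·r/J = 132.9·0.0395/3.84×10^-6 = 1.367×10^6 Pa.

1.37e6 Pa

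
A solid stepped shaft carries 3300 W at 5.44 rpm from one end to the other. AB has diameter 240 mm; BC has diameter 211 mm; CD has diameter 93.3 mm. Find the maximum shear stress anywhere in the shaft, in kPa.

36300 kPa

ω = 2π·5.44/60 = 0.5697 rad/s, so T = P/ω = 3300 / 0.5697 = 5793 N·m.
Under the same torque, τ_max = 16T/(πd³) is largest where d is smallest — segment CD (d = 93.3 mm).
τ_max = 16·5793/(π·(0.0933)³) = 3.633×10^7 Pa.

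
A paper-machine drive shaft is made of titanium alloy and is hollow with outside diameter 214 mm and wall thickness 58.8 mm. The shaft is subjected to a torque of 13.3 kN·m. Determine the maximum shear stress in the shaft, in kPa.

J = π(d_o⁴ − d_i⁴)/32 = π(0.214⁴ − 0.0964⁴)/32 = 1.974×10^-4 m⁴.
τ_max = T·r/J = 13300 × 0.107 / 1.974×10^-4 = 7.208×10^6 Pa.

7210 kPa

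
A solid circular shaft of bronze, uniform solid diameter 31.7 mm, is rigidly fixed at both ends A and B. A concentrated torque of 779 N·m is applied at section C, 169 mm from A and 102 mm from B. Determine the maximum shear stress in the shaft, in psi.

With uniform GJ and both ends fixed, compatibility θ_AC = θ_CB gives T_A·a = T_B·b, together with T_A + T_B = T₀.
T_A = T₀·b/(a+b) = 779.0·102/271.0 = 293.2 N·m; T_B = 485.8 N·m.
τ in each portion: τ_AC = 4.69×10^7 Pa, τ_CB = 7.77×10^7 Pa; maximum is in CB.
τ_max = T_CB·r/J = 485.8·0.0158/9.91×10^-8 = 7.767×10^7 Pa.

11300 psi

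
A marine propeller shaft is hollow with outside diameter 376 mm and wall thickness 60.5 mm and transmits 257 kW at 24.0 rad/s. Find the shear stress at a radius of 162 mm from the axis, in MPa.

1.12 MPa

ω = 24.0 rad/s, so T = P/ω = 257×10³ / 24.00 = 10710 N·m.
J = π(d_o⁴ − d_i⁴)/32 = π(0.376⁴ − 0.255⁴)/32 = 1.547×10^-3 m⁴.
Shear stress varies linearly with radius: τ = T·r/J = 10710 × 0.162 / 1.547×10^-3 = 1.121×10^6 Pa.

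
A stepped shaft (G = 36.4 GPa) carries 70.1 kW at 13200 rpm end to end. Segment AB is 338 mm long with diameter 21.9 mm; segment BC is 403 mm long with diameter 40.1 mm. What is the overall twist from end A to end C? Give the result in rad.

ω = 2π·13200/60 = 1382 rad/s, so T = P/ω = 70.1×10³ / 1382 = 50.71 N·m.
J_AB = π(0.0219)⁴/32 = 2.26×10^-8 m⁴; J_BC = π(0.0401)⁴/32 = 2.54×10^-7 m⁴.
θ = (T/G)·Σ L_i/J_i = (50.71/36.4×10⁹)·(0.338/2.26×10^-8 + 0.403/2.54×10^-7) = 0.02306 rad.

0.0231 rad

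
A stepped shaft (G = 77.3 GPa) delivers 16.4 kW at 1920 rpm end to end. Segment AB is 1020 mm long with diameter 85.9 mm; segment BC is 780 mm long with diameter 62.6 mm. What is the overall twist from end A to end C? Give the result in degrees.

ω = 2π·1920/60 = 201.1 rad/s, so T = P/ω = 16.4×10³ / 201.1 = 81.57 N·m.
J_AB = π(0.0859)⁴/32 = 5.35×10^-6 m⁴; J_BC = π(0.0626)⁴/32 = 1.51×10^-6 m⁴.
θ = (T/G)·Σ L_i/J_i = (81.57/77.3×10⁹)·(1.02/5.35×10^-6 + 0.780/1.51×10^-6) = 7.473×10^-4 rad.

0.0428°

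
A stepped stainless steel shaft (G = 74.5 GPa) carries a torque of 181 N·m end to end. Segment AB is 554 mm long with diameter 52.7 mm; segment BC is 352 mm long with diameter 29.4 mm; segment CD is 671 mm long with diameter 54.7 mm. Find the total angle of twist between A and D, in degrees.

0.876°

J_AB = π(0.0527)⁴/32 = 7.57×10^-7 m⁴; J_BC = π(0.0294)⁴/32 = 7.33×10^-8 m⁴; J_CD = π(0.0547)⁴/32 = 8.79×10^-7 m⁴.
θ = (T/G)·Σ L_i/J_i = (181.0/74.5×10⁹)·(0.554/7.57×10^-7 + 0.352/7.33×10^-8 + 0.671/8.79×10^-7) = 0.01529 rad.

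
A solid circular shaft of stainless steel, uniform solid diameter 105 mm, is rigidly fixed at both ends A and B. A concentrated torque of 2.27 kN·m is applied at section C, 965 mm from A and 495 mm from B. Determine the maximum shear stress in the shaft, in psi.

957 psi

With uniform GJ and both ends fixed, compatibility θ_AC = θ_CB gives T_A·a = T_B·b, together with T_A + T_B = T₀.
T_A = T₀·b/(a+b) = 2270·495/1460 = 769.6 N·m; T_B = 1500 N·m.
τ in each portion: τ_AC = 3.39×10^6 Pa, τ_CB = 6.60×10^6 Pa; maximum is in CB.
τ_max = T_CB·r/J = 1500·0.0525/1.19×10^-5 = 6.601×10^6 Pa.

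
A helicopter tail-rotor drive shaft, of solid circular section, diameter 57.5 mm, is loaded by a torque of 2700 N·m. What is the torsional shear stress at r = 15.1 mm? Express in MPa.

38.0 MPa

J = πd⁴/32 = π(0.0575)⁴/32 = 1.073×10^-6 m⁴.
Shear stress varies linearly with radius: τ = T·r/J = 2700 × 0.0151 / 1.073×10^-6 = 3.799×10^7 Pa.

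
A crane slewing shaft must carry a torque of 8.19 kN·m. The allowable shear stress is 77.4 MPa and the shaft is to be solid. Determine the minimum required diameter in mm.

For a solid shaft τ_max = 16T/(πd³), so d = (16T/(π τ_allow))^(1/3) = (16·8190/(π·7.74×10^7))^(1/3) = 0.08138 m.

81.4 mm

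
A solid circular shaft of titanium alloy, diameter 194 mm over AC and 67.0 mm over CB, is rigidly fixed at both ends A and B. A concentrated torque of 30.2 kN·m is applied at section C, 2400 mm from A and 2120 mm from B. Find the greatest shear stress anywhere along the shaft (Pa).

2.07e7 Pa

Compatibility: T_A·a/J_AC = T_B·b/J_CB with T_A + T_B = T₀.
J_AC = 1.39×10^-4 m⁴, J_CB = 1.98×10^-6 m⁴, so T_A = T₀·(J_AC/a)/((J_AC/a)+(J_CB/b)) = 29720 N·m, T_B = 478.7 N·m.
τ in each portion: τ_AC = 2.07×10^7 Pa, τ_CB = 8.11×10^6 Pa; maximum is in AC.
τ_max = T_AC·r/J = 29720·0.0970/1.39×10^-4 = 2.073×10^7 Pa.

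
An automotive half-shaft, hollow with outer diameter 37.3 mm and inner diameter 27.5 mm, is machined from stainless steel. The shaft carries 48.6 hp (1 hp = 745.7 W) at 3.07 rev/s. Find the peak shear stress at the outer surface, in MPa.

262 MPa

ω = 2π·3.07 = 19.29 rad/s, so T = P/ω = 48.6×745.7 / 19.29 = 1879 N·m.
J = π(d_o⁴ − d_i⁴)/32 = π(0.0373⁴ − 0.0275⁴)/32 = 1.339×10^-7 m⁴.
τ_max = T·r/J = 1879 × 0.0186 / 1.339×10^-7 = 2.617×10^8 Pa.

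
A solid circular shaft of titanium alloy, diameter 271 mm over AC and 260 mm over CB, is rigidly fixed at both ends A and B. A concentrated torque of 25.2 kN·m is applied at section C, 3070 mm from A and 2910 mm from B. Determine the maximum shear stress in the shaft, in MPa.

3.45 MPa

Compatibility: T_A·a/J_AC = T_B·b/J_CB with T_A + T_B = T₀.
J_AC = 5.30×10^-4 m⁴, J_CB = 4.49×10^-4 m⁴, so T_A = T₀·(J_AC/a)/((J_AC/a)+(J_CB/b)) = 13310 N·m, T_B = 11890 N·m.
τ in each portion: τ_AC = 3.41×10^6 Pa, τ_CB = 3.45×10^6 Pa; maximum is in CB.
τ_max = T_CB·r/J = 11890·0.130/4.49×10^-4 = 3.446×10^6 Pa.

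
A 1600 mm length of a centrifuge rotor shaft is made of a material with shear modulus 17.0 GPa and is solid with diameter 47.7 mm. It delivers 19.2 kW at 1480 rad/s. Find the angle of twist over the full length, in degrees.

ω = 1480 rad/s, so T = P/ω = 19.2×10³ / 1480 = 12.97 N·m.
J = πd⁴/32 = π(0.0477)⁴/32 = 5.082×10^-7 m⁴.
θ = T·L/(G·J) = 12.97 × 1.60 / (17.0×10⁹ × 5.082×10^-7) = 2.402×10^-3 rad.

0.138°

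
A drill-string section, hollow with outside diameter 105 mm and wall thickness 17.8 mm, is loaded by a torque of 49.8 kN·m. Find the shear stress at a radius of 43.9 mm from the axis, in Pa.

J = π(d_o⁴ − d_i⁴)/32 = π(0.105⁴ − 0.0694⁴)/32 = 9.656×10^-6 m⁴.
Shear stress varies linearly with radius: τ = T·r/J = 49800 × 0.0439 / 9.656×10^-6 = 2.264×10^8 Pa.

2.26e8 Pa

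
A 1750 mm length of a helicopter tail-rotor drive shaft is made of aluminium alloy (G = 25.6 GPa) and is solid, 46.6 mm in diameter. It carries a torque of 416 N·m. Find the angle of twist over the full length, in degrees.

J = πd⁴/32 = π(0.0466)⁴/32 = 4.630×10^-7 m⁴.
θ = T·L/(G·J) = 416.0 × 1.75 / (25.6×10⁹ × 4.630×10^-7) = 0.06143 rad.

3.52°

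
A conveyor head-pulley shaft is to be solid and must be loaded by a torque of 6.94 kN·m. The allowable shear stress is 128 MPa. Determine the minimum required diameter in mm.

65.1 mm

For a solid shaft τ_max = 16T/(πd³), so d = (16T/(π τ_allow))^(1/3) = (16·6940/(π·1.28×10^8))^(1/3) = 0.06512 m.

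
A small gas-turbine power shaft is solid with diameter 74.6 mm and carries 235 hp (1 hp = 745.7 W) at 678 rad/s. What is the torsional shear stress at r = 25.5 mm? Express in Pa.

2.17e6 Pa

ω = 678 rad/s, so T = P/ω = 235×745.7 / 678.0 = 258.5 N·m.
J = πd⁴/32 = π(0.0746)⁴/32 = 3.041×10^-6 m⁴.
Shear stress varies linearly with radius: τ = T·r/J = 258.5 × 0.0255 / 3.041×10^-6 = 2.168×10^6 Pa.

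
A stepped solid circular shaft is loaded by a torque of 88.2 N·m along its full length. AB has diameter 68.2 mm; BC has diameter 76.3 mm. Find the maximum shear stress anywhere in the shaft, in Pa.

Under the same torque, τ_max = 16T/(πd³) is largest where d is smallest — segment AB (d = 68.2 mm).
τ_max = 16·88.20/(π·(0.0682)³) = 1.416×10^6 Pa.

1.42e6 Pa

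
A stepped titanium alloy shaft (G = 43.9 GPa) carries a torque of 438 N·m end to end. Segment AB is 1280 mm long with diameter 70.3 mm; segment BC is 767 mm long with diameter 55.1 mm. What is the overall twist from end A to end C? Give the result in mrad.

J_AB = π(0.0703)⁴/32 = 2.40×10^-6 m⁴; J_BC = π(0.0551)⁴/32 = 9.05×10^-7 m⁴.
θ = (T/G)·Σ L_i/J_i = (438.0/43.9×10⁹)·(1.28/2.40×10^-6 + 0.767/9.05×10^-7) = 0.01378 rad.

13.8 mrad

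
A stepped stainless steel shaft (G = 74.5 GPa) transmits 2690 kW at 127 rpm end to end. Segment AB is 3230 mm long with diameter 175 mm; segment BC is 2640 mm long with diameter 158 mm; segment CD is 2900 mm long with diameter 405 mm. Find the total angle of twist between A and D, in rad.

0.215 rad

ω = 2π·127/60 = 13.30 rad/s, so T = P/ω = 2690×10³ / 13.30 = 202300 N·m.
J_AB = π(0.175)⁴/32 = 9.21×10^-5 m⁴; J_BC = π(0.158)⁴/32 = 6.12×10^-5 m⁴; J_CD = π(0.405)⁴/32 = 2.64×10^-3 m⁴.
θ = (T/G)·Σ L_i/J_i = (202300/74.5×10⁹)·(3.23/9.21×10^-5 + 2.64/6.12×10^-5 + 2.90/2.64×10^-3) = 0.2154 rad.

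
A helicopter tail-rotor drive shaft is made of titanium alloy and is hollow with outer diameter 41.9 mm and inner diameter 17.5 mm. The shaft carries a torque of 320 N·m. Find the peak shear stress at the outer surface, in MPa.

J = π(d_o⁴ − d_i⁴)/32 = π(0.0419⁴ − 0.0175⁴)/32 = 2.934×10^-7 m⁴.
τ_max = T·r/J = 320.0 × 0.0209 / 2.934×10^-7 = 2.285×10^7 Pa.

22.9 MPa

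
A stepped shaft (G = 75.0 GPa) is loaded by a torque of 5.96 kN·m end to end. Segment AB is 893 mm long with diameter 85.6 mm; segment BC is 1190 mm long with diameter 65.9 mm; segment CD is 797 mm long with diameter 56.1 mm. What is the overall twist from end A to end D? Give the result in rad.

0.130 rad

J_AB = π(0.0856)⁴/32 = 5.27×10^-6 m⁴; J_BC = π(0.0659)⁴/32 = 1.85×10^-6 m⁴; J_CD = π(0.0561)⁴/32 = 9.72×10^-7 m⁴.
θ = (T/G)·Σ L_i/J_i = (5960/75.0×10⁹)·(0.893/5.27×10^-6 + 1.19/1.85×10^-6 + 0.797/9.72×10^-7) = 0.1297 rad.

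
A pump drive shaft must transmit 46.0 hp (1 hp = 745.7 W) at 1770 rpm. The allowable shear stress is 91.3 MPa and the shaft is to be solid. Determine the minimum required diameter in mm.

ω = 2π·1770/60 = 185.4 rad/s, so T = P/ω = 46.0×745.7 / 185.4 = 185.1 N·m.
For a solid shaft τ_max = 16T/(πd³), so d = (16T/(π τ_allow))^(1/3) = (16·185.1/(π·9.13×10^7))^(1/3) = 0.02177 m.

21.8 mm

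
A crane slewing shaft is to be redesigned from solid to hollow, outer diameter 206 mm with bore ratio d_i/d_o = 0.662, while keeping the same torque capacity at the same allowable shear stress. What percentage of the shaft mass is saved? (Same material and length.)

35.2 %

Equal τ_max and T ⇒ the solid shaft needs d_s³ = d_o³(1−k⁴), so d_s = 206·(1−0.662⁴)^(1/3) = 191.9 mm.
Area ratio A_h/A_s = d_o²(1−k²)/d_s² = (1−k²)/(1−k⁴)^(2/3) = 0.6476.
Mass saving = 1 − 0.6476 = 35.2 %.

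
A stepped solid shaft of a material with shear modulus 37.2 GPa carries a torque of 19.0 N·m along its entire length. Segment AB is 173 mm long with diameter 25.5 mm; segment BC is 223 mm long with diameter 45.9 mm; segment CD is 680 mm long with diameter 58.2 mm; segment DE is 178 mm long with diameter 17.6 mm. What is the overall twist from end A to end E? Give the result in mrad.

12.3 mrad

J_AB = π(0.0255)⁴/32 = 4.15×10^-8 m⁴; J_BC = π(0.0459)⁴/32 = 4.36×10^-7 m⁴; J_CD = π(0.0582)⁴/32 = 1.13×10^-6 m⁴; J_DE = π(0.0176)⁴/32 = 9.42×10^-9 m⁴.
θ = (T/G)·Σ L_i/J_i = (19.00/37.2×10⁹)·(0.173/4.15×10^-8 + 0.223/4.36×10^-7 + 0.680/1.13×10^-6 + 0.178/9.42×10^-9) = 0.01235 rad.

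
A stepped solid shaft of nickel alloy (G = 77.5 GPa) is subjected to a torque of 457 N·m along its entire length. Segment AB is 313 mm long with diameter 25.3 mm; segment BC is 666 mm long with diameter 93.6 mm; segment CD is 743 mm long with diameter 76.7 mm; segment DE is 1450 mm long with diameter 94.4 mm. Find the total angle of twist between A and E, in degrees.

2.80°

J_AB = π(0.0253)⁴/32 = 4.02×10^-8 m⁴; J_BC = π(0.0936)⁴/32 = 7.54×10^-6 m⁴; J_CD = π(0.0767)⁴/32 = 3.40×10^-6 m⁴; J_DE = π(0.0944)⁴/32 = 7.80×10^-6 m⁴.
θ = (T/G)·Σ L_i/J_i = (457.0/77.5×10⁹)·(0.313/4.02×10^-8 + 0.666/7.54×10^-6 + 0.743/3.40×10^-6 + 1.45/7.80×10^-6) = 0.04879 rad.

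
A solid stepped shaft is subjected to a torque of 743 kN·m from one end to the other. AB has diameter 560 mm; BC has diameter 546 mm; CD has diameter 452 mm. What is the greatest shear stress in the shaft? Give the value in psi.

5940 psi

Under the same torque, τ_max = 16T/(πd³) is largest where d is smallest — segment CD (d = 452 mm).
τ_max = 16·743000/(π·(0.452)³) = 4.098×10^7 Pa.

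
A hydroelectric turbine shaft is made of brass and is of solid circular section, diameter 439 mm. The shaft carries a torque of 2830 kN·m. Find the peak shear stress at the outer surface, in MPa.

J = πd⁴/32 = π(0.439)⁴/32 = 3.646×10^-3 m⁴.
τ_max = T·r/J = 2.830e6 × 0.220 / 3.646×10^-3 = 1.704×10^8 Pa.

170 MPa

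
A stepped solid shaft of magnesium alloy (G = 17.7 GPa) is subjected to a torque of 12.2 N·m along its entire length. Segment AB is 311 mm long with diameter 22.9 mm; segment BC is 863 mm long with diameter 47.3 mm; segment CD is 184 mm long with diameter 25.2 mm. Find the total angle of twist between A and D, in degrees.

0.708°

J_AB = π(0.0229)⁴/32 = 2.70×10^-8 m⁴; J_BC = π(0.0473)⁴/32 = 4.91×10^-7 m⁴; J_CD = π(0.0252)⁴/32 = 3.96×10^-8 m⁴.
θ = (T/G)·Σ L_i/J_i = (12.20/17.7×10⁹)·(0.311/2.70×10^-8 + 0.863/4.91×10^-7 + 0.184/3.96×10^-8) = 0.01235 rad.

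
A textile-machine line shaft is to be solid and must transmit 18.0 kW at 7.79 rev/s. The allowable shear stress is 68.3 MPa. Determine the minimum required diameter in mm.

ω = 2π·7.79 = 48.95 rad/s, so T = P/ω = 18.0×10³ / 48.95 = 367.8 N·m.
For a solid shaft τ_max = 16T/(πd³), so d = (16T/(π τ_allow))^(1/3) = (16·367.8/(π·6.83×10^7))^(1/3) = 0.03016 m.

30.2 mm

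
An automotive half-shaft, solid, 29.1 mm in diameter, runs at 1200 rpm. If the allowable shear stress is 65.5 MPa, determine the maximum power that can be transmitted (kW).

J = πd⁴/32 = π(0.0291)⁴/32 = 7.040×10^-8 m⁴.
T_max = τ_allow·J/r = 6.55×10^7 × 7.040×10^-8 / 0.0146 = 316.9 N·m.
ω = 2π·1200/60 = 125.7 rad/s, so P_max = T_max·ω = 3.983×10^4 W.

39.8 kW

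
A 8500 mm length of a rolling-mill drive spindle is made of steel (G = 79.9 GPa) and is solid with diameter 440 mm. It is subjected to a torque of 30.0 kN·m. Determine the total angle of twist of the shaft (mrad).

0.867 mrad

J = πd⁴/32 = π(0.440)⁴/32 = 3.680×10^-3 m⁴.
θ = T·L/(G·J) = 30000 × 8.50 / (79.9×10⁹ × 3.680×10^-3) = 8.673×10^-4 rad.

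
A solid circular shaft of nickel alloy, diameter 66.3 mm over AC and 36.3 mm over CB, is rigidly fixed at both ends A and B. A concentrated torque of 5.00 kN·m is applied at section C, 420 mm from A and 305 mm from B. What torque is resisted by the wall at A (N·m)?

4450 N·m

Compatibility: T_A·a/J_AC = T_B·b/J_CB with T_A + T_B = T₀.
J_AC = 1.90×10^-6 m⁴, J_CB = 1.70×10^-7 m⁴, so T_A = T₀·(J_AC/a)/((J_AC/a)+(J_CB/b)) = 4449 N·m, T_B = 550.6 N·m.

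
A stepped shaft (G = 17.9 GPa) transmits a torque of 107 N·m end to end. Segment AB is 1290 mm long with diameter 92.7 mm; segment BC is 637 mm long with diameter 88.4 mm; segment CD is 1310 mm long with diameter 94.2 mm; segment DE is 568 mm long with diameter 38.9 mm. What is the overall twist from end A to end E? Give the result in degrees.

1.02°

J_AB = π(0.0927)⁴/32 = 7.25×10^-6 m⁴; J_BC = π(0.0884)⁴/32 = 6.00×10^-6 m⁴; J_CD = π(0.0942)⁴/32 = 7.73×10^-6 m⁴; J_DE = π(0.0389)⁴/32 = 2.25×10^-7 m⁴.
θ = (T/G)·Σ L_i/J_i = (107.0/17.9×10⁹)·(1.29/7.25×10^-6 + 0.637/6.00×10^-6 + 1.31/7.73×10^-6 + 0.568/2.25×10^-7) = 0.01782 rad.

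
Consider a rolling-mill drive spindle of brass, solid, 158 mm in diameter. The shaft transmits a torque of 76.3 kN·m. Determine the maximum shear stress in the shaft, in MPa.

J = πd⁴/32 = π(0.158)⁴/32 = 6.118×10^-5 m⁴.
τ_max = T·r/J = 76300 × 0.0790 / 6.118×10^-5 = 9.852×10^7 Pa.

98.5 MPa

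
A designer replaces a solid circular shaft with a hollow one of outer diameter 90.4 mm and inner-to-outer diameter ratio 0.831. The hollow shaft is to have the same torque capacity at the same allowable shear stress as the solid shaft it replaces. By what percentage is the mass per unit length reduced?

52.3 %

Equal τ_max and T ⇒ the solid shaft needs d_s³ = d_o³(1−k⁴), so d_s = 90.4·(1−0.831⁴)^(1/3) = 72.84 mm.
Area ratio A_h/A_s = d_o²(1−k²)/d_s² = (1−k²)/(1−k⁴)^(2/3) = 0.4766.
Mass saving = 1 − 0.4766 = 52.3 %.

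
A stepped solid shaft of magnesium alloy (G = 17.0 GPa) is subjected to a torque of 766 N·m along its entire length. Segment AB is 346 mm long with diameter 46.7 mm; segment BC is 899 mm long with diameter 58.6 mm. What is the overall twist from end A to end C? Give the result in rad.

0.0684 rad

J_AB = π(0.0467)⁴/32 = 4.67×10^-7 m⁴; J_BC = π(0.0586)⁴/32 = 1.16×10^-6 m⁴.
θ = (T/G)·Σ L_i/J_i = (766.0/17.0×10⁹)·(0.346/4.67×10^-7 + 0.899/1.16×10^-6) = 0.06838 rad.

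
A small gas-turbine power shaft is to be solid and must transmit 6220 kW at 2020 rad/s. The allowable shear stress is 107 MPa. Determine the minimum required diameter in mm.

ω = 2020 rad/s, so T = P/ω = 6220×10³ / 2020 = 3079 N·m.
For a solid shaft τ_max = 16T/(πd³), so d = (16T/(π τ_allow))^(1/3) = (16·3079/(π·1.07×10^8))^(1/3) = 0.05272 m.

52.7 mm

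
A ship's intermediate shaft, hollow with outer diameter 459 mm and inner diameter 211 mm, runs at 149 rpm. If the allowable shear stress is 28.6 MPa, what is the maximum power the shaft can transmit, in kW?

8090 kW

J = π(d_o⁴ − d_i⁴)/32 = π(0.459⁴ − 0.211⁴)/32 = 4.163×10^-3 m⁴.
T_max = τ_allow·J/r = 2.86×10^7 × 4.163×10^-3 / 0.230 = 518800 N·m.
ω = 2π·149/60 = 15.60 rad/s, so P_max = T_max·ω = 8.095×10^6 W.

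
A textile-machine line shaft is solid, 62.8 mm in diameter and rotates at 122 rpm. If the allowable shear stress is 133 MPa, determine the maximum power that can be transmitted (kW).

J = πd⁴/32 = π(0.0628)⁴/32 = 1.527×10^-6 m⁴.
T_max = τ_allow·J/r = 1.33×10^8 × 1.527×10^-6 / 0.0314 = 6468 N·m.
ω = 2π·122/60 = 12.78 rad/s, so P_max = T_max·ω = 8.263×10^4 W.

82.6 kW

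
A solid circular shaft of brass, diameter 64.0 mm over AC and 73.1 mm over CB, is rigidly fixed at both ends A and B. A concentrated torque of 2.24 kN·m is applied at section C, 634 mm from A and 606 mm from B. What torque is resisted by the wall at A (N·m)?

Compatibility: T_A·a/J_AC = T_B·b/J_CB with T_A + T_B = T₀.
J_AC = 1.65×10^-6 m⁴, J_CB = 2.80×10^-6 m⁴, so T_A = T₀·(J_AC/a)/((J_AC/a)+(J_CB/b)) = 805.6 N·m, T_B = 1434 N·m.

806 N·m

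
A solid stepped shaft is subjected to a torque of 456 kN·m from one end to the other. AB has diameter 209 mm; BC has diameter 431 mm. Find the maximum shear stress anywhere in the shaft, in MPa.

Under the same torque, τ_max = 16T/(πd³) is largest where d is smallest — segment AB (d = 209 mm).
τ_max = 16·456000/(π·(0.209)³) = 2.544×10^8 Pa.

254 MPa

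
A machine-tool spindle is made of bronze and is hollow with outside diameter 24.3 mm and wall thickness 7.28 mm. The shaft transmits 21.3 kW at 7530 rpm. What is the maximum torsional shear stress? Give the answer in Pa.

9.84e6 Pa

ω = 2π·7530/60 = 788.5 rad/s, so T = P/ω = 21.3×10³ / 788.5 = 27.01 N·m.
J = π(d_o⁴ − d_i⁴)/32 = π(0.0243⁴ − 0.00974⁴)/32 = 3.335×10^-8 m⁴.
τ_max = T·r/J = 27.01 × 0.0122 / 3.335×10^-8 = 9.842×10^6 Pa.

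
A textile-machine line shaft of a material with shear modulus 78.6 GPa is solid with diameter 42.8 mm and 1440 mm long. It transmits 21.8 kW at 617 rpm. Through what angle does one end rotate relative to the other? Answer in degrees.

1.08°

ω = 2π·617/60 = 64.61 rad/s, so T = P/ω = 21.8×10³ / 64.61 = 337.4 N·m.
J = πd⁴/32 = π(0.0428)⁴/32 = 3.294×10^-7 m⁴.
θ = T·L/(G·J) = 337.4 × 1.44 / (78.6×10⁹ × 3.294×10^-7) = 0.01876 rad.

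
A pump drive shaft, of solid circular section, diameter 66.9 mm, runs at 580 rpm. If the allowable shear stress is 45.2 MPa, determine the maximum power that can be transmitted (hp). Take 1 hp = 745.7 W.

J = πd⁴/32 = π(0.0669)⁴/32 = 1.967×10^-6 m⁴.
T_max = τ_allow·J/r = 4.52×10^7 × 1.967×10^-6 / 0.0335 = 2657 N·m.
ω = 2π·580/60 = 60.74 rad/s, so P_max = T_max·ω = 1.614×10^5 W.

216 hp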